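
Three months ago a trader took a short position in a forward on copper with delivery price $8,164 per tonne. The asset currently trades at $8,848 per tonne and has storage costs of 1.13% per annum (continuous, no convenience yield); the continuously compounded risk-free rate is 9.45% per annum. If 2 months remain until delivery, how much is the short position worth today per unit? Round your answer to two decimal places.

Current fair forward for the remaining 2 months: F = S·e^((r + u)·T), (r + u) = 0.0945 + 0.0113 = 0.1058
F = 8848 · e^(0.1058 × 2/12) = 8848 × 1.01778972 = 9005.4034
Value of long forward = (F − K)·e^(−rT) = (9005.4034 − 8164) · e^(−0.0945·2/12)
= 841.4034 × 0.98437338 = 828.26
Short position value = −(long value) = -$828.26

-$828.26 per tonne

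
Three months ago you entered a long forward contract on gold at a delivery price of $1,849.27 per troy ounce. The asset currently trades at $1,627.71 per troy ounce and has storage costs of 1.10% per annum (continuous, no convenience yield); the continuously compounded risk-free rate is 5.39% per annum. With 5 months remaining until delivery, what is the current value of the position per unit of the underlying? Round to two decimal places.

Current fair forward for the remaining 5 months: F = S·e^((r + u)·T), (r + u) = 0.0539 + 0.0110 = 0.0649
F = 1627.71 · e^(0.0649 × 5/12) = 1627.71 × 1.02741061 = 1672.3265
Value of long forward = (F − K)·e^(−rT) = (1672.3265 − 1849.27) · e^(−0.0539·5/12)
= -176.9435 × 0.97779198 = -173.01

-$173.01 per troy ounce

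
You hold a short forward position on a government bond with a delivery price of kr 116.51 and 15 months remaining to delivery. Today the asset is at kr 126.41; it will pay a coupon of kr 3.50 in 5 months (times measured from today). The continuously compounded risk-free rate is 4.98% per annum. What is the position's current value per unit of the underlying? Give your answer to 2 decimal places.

-kr 13.50

PV(remaining coupons) I = 3.50·e^(−0.0498·5/12) = 3.4281
Current forward F = (S − I)·e^(rT) = (126.41 − 3.4281)·e^(0.0498·15/12) = 122.9819 × 1.064228 = 130.8808
Value (long) = (F − K)·e^(−rT) = (130.8808 − 116.51) × 0.939648 = 13.5035
Short position value = −(long value) = -kr 13.50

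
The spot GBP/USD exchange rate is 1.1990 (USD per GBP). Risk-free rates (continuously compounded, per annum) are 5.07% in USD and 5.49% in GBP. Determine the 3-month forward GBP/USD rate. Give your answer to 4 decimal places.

1.1977

F = S·e^((r_USD − r_GBP)T) = 1.1990 · e^((0.0507 − 0.0549) × 3/12)
= 1.1990 · e^-0.001050 = 1.1990 × 0.998951
F = 1.1977 USD per GBP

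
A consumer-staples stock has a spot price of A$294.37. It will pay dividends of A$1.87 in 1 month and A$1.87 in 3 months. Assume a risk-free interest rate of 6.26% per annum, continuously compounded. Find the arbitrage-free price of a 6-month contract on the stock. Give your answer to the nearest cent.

A$299.91

PV(dividends) I = 1.87·e^(−0.0626·1/12) + 1.87·e^(−0.0626·3/12)
I = 1.8603 + 1.8410 = 3.7013
F = (S − I)·e^(rT) = (294.37 − 3.7013) · e^(0.0626·6/12)
= 290.6687 · e^0.031300 = 290.6687 × 1.031795 = A$299.91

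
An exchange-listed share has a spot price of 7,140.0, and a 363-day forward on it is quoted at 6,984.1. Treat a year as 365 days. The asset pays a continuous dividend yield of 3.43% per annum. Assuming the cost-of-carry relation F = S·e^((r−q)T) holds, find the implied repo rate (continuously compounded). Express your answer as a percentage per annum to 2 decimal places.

From F = S·e^((r−q)T): (r − q) = ln(F/S)/T
ln(6984.1/7140.0) = ln(0.978165) = -0.022077
(r − q) = -0.022077 / (363/365) = -0.022199
r = ln(F/S)/T + q = -0.022199 + 0.0343 = 0.012101
r = 1.21%

1.21%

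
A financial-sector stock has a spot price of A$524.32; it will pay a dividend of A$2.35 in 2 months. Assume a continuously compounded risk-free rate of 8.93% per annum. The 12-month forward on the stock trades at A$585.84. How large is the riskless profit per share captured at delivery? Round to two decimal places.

PV(dividends) I = 2.35·e^(−0.0893·2/12) = 2.3153
Fair forward F* = (S − I)·e^(rT) = (524.32 − 2.3153)·e^0.089300 = 522.0047 × 1.093409 = 570.7646
Market A$585.84 > fair 570.7646: forward overpriced → cash-and-carry (borrow at r, buy the stock and collect the dividends, short the forward).
Profit at T = |F_mkt − F*| = |585.84 − 570.7646| = A$15.08 per share

A$15.08 per share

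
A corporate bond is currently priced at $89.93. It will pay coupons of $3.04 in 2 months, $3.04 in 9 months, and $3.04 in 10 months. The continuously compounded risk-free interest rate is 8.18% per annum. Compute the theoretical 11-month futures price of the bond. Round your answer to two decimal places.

$87.56

PV(coupons) I = 3.04·e^(−0.0818·2/12) + 3.04·e^(−0.0818·9/12) + 3.04·e^(−0.0818·10/12)
I = 2.9988 + 2.8591 + 2.8397 = 8.6976
F = (S − I)·e^(rT) = (89.93 − 8.6976) · e^(0.0818·11/12)
= 81.2324 · e^0.074983 = 81.2324 × 1.077866 = $87.56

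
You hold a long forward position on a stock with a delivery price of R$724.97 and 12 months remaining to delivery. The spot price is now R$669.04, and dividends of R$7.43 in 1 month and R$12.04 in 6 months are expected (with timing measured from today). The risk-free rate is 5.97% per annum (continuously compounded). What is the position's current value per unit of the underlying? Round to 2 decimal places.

PV(remaining dividends) I = 7.43·e^(−0.0597·1/12) + 12.04·e^(−0.0597·6/12) = 19.0790
Current forward F = (S − I)·e^(rT) = (669.04 − 19.0790)·e^(0.0597·12/12) = 649.9610 × 1.061518 = 689.9453
Value (long) = (F − K)·e^(−rT) = (689.9453 − 724.97) × 0.942047 = -32.9949
Value = -R$32.99

-R$32.99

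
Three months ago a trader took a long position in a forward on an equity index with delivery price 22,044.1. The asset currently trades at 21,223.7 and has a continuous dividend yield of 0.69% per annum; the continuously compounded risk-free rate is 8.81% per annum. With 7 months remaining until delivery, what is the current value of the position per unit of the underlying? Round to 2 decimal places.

198.61

Current fair forward for the remaining 7 months: F = S·e^((r − q)·T), (r − q) = 0.0881 − 0.0069 = 0.0812
F = 21223.7 · e^(0.0812 × 7/12) = 21223.7 × 1.04850639 = 22253.1851
Value of long forward = (F − K)·e^(−rT) = (22253.1851 − 22044.1) · e^(−0.0881·7/12)
= 209.0851 × 0.94990655 = 198.61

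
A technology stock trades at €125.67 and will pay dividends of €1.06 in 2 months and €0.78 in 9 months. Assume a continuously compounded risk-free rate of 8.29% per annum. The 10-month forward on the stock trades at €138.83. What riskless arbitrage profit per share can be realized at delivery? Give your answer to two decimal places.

€6.08 per share

PV(dividends) I = 1.06·e^(−0.0829·2/12) + 0.78·e^(−0.0829·9/12) = 1.7784
Fair forward F* = (S − I)·e^(rT) = (125.67 − 1.7784)·e^0.069083 = 123.8916 × 1.071525 = 132.7529
Market €138.83 > fair 132.7529: forward overpriced → cash-and-carry (borrow at r, buy the stock and collect the dividends, short the forward).
Profit at T = |F_mkt − F*| = |138.83 − 132.7529| = €6.08 per share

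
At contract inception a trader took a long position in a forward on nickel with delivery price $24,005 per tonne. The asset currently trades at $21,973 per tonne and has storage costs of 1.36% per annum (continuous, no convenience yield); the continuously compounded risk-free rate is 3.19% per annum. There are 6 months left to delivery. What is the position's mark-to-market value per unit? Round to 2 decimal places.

Current fair forward for the remaining 6 months: F = S·e^((r + u)·T), (r + u) = 0.0319 + 0.0136 = 0.0455
F = 21973 · e^(0.0455 × 6/12) = 21973 × 1.02301075 = 22478.6152
Value of long forward = (F − K)·e^(−rT) = (22478.6152 − 24005) · e^(−0.0319·6/12)
= -1526.3848 × 0.98417653 = -1502.23

-$1502.23 per tonne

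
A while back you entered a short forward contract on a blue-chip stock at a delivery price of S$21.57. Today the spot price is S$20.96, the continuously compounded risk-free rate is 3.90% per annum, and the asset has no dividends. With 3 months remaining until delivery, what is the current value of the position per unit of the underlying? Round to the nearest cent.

Current fair forward for the remaining 3 months: F = S·e^(r·T), r = 0.0390
F = 20.96 · e^(0.0390 × 3/12) = 20.96 × 1.009798 = 21.1654
Value of long forward = (F − K)·e^(−rT) = (21.1654 − 21.57) · e^(−0.0390·3/12)
= -0.4046 × 0.990297 = -0.40
Short position value = −(long value) = S$0.40

S$0.40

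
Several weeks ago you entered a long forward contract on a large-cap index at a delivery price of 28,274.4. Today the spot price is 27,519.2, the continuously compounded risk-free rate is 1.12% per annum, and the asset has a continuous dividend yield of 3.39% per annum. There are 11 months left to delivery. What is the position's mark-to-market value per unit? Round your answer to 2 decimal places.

Current fair forward for the remaining 11 months: F = S·e^((r − q)·T), (r − q) = 0.0112 − 0.0339 = -0.0227
F = 27519.2 · e^(-0.0227 × 11/12) = 27519.2 × 0.97940667 = 26952.4880
Value of long forward = (F − K)·e^(−rT) = (26952.4880 − 28274.4) · e^(−0.0112·11/12)
= -1321.9120 × 0.98978586 = -1308.41

-1308.41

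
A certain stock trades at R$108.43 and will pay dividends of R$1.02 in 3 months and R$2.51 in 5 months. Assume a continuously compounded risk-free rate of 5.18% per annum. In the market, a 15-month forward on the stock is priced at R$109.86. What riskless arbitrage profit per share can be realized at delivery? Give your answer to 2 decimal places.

PV(dividends) I = 1.02·e^(−0.0518·3/12) + 2.51·e^(−0.0518·5/12) = 3.4633
Fair forward F* = (S − I)·e^(rT) = (108.43 − 3.4633)·e^0.064750 = 104.9667 × 1.066892 = 111.9881
Market R$109.86 < fair 111.9881: forward underpriced → reverse cash-and-carry (short the stock, invest proceeds at r, pay the dividends, go long the forward).
Profit at T = |F_mkt − F*| = |109.86 − 111.9881| = R$2.13 per share

R$2.13 per share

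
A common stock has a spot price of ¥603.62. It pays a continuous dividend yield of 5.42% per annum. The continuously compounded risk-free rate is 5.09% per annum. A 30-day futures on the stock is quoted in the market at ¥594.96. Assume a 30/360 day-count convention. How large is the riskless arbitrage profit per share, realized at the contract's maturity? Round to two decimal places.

¥8.49 per share

Fair futures: F* = S·e^(carry·T), with carry = (r − q) = 0.0509 − 0.0542 = -0.0033
F* = 603.62 · e^(-0.0033 × 30/360) = 603.62 · e^-0.000275 = 603.62 × 0.999725 = ¥603.4540
Market ¥594.96 < fair ¥603.4540: forward underpriced → reverse cash-and-carry (short spot, go long the forward).
At maturity, profit = |F_mkt − F*| = |594.96 − 603.4540| = ¥8.49 per share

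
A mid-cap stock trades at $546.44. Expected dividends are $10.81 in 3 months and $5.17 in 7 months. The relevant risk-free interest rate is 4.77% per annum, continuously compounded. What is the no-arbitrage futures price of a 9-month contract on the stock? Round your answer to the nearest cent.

PV(dividends) I = 10.81·e^(−0.0477·3/12) + 5.17·e^(−0.0477·7/12)
I = 10.6819 + 5.0281 = 15.7100
F = (S − I)·e^(rT) = (546.44 − 15.7100) · e^(0.0477·9/12)
= 530.7300 · e^0.035775 = 530.7300 × 1.036423 = $550.06

$550.06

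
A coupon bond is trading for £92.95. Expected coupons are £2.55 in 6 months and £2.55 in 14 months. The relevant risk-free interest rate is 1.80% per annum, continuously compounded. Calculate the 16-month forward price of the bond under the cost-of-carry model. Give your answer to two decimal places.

PV(coupons) I = 2.55·e^(−0.0180·6/12) + 2.55·e^(−0.0180·14/12)
I = 2.5272 + 2.4970 = 5.0242
F = (S − I)·e^(rT) = (92.95 − 5.0242) · e^(0.0180·16/12)
= 87.9258 · e^0.024000 = 87.9258 × 1.024290 = £90.06

£90.06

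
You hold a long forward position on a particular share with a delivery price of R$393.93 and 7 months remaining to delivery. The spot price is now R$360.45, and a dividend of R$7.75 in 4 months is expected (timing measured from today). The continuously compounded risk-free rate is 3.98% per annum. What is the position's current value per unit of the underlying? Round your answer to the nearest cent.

-R$32.09

PV(remaining dividends) I = 7.75·e^(−0.0398·4/12) = 7.6479
Current forward F = (S − I)·e^(rT) = (360.45 − 7.6479)·e^(0.0398·7/12) = 352.8021 × 1.023488 = 361.0887
Value (long) = (F − K)·e^(−rT) = (361.0887 − 393.93) × 0.977051 = -32.0876
Value = -R$32.09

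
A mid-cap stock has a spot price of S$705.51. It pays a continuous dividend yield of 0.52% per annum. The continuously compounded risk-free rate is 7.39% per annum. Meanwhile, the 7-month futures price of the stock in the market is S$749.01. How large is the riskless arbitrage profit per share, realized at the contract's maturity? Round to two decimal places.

S$14.65 per share

Fair futures: F* = S·e^(carry·T), with carry = (r − q) = 0.0739 − 0.0052 = 0.0687
F* = 705.51 · e^(0.0687 × 7/12) = 705.51 · e^0.040075 = 705.51 × 1.040889 = S$734.3576
Market S$749.01 > fair S$734.3576: forward overpriced → cash-and-carry (buy spot, short the forward).
At maturity, profit = |F_mkt − F*| = |749.01 − 734.3576| = S$14.65 per share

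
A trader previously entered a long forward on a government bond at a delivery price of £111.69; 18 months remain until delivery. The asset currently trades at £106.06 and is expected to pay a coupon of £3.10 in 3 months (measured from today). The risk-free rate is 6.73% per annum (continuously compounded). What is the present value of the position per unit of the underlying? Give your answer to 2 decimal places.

£2.05

PV(remaining coupons) I = 3.10·e^(−0.0673·3/12) = 3.0483
Current forward F = (S − I)·e^(rT) = (106.06 − 3.0483)·e^(0.0673·18/12) = 103.0117 × 1.106221 = 113.9537
Value (long) = (F − K)·e^(−rT) = (113.9537 − 111.69) × 0.903978 = 2.0463
Value = £2.05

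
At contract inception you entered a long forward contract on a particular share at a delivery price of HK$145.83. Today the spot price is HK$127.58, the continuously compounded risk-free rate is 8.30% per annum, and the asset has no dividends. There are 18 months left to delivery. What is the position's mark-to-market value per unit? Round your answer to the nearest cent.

Current fair forward for the remaining 18 months: F = S·e^(r·T), r = 0.0830
F = 127.58 · e^(0.0830 × 18/12) = 127.58 × 1.132582 = 144.4948
Value of long forward = (F − K)·e^(−rT) = (144.4948 − 145.83) · e^(−0.0830·18/12)
= -1.3352 × 0.882938 = -1.18

-HK$1.18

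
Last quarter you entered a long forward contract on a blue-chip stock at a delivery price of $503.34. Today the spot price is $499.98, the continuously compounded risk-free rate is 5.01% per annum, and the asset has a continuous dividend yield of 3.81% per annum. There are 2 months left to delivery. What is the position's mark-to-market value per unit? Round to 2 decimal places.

-$2.34

Current fair forward for the remaining 2 months: F = S·e^((r − q)·T), (r − q) = 0.0501 − 0.0381 = 0.0120
F = 499.98 · e^(0.0120 × 2/12) = 499.98 × 1.002002 = 500.9810
Value of long forward = (F − K)·e^(−rT) = (500.9810 − 503.34) · e^(−0.0501·2/12)
= -2.3590 × 0.991685 = -2.34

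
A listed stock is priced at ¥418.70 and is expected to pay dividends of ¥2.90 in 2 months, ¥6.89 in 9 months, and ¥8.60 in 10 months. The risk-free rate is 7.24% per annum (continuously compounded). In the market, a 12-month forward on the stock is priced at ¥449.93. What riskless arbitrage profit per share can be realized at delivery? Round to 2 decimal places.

¥18.59 per share

PV(dividends) I = 2.90·e^(−0.0724·2/12) + 6.89·e^(−0.0724·9/12) + 8.60·e^(−0.0724·10/12) = 17.4875
Fair forward F* = (S − I)·e^(rT) = (418.70 − 17.4875)·e^0.072400 = 401.2125 × 1.075085 = 431.3375
Market ¥449.93 > fair 431.3375: forward overpriced → cash-and-carry (borrow at r, buy the stock and collect the dividends, short the forward).
Profit at T = |F_mkt − F*| = |449.93 − 431.3375| = ¥18.59 per share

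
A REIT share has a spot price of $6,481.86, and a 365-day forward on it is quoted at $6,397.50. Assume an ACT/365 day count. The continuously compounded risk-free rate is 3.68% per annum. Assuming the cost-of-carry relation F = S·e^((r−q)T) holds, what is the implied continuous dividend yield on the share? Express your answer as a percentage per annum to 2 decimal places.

From F = S·e^((r−q)T): (r − q) = ln(F/S)/T
ln(6397.50/6481.86) = ln(0.986985) = -0.013100
(r − q) = -0.013100 / (365/365) = -0.013100
q = r − ln(F/S)/T = 0.0368 + 0.013100 = 0.049900
q = 4.99%

4.99%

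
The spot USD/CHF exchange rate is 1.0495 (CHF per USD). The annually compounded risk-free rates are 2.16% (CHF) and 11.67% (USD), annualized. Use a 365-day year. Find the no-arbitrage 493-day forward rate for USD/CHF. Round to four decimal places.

0.9306

By covered interest parity, F = S · (1+r_CHF)^T / (1+r_USD)^T
= 1.0495 × 1.029285 / 1.160773 = 1.0495 × 0.886724
F = 0.9306 CHF per USD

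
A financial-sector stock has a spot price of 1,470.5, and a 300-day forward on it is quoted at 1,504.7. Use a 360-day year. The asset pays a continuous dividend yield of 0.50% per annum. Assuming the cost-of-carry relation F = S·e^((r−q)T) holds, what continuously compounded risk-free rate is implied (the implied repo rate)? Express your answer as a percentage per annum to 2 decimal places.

From F = S·e^((r−q)T): (r − q) = ln(F/S)/T
ln(1504.7/1470.5) = ln(1.023257) = 0.022991
(r − q) = 0.022991 / (300/360) = 0.027589
r = ln(F/S)/T + q = 0.027589 + 0.0050 = 0.032589
r = 3.26%

3.26%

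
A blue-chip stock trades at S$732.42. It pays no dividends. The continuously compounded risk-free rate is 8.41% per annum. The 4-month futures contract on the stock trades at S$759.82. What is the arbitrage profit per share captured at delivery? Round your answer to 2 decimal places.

S$6.58 per share

Fair futures: F* = S·e^(carry·T), with carry = r = 0.0841
F* = 732.42 · e^(0.0841 × 4/12) = 732.42 · e^0.028033 = 732.42 × 1.028430 = S$753.2427
Market S$759.82 > fair S$753.2427: forward overpriced → cash-and-carry (buy spot, short the forward).
At maturity, profit = |F_mkt − F*| = |759.82 − 753.2427| = S$6.58 per share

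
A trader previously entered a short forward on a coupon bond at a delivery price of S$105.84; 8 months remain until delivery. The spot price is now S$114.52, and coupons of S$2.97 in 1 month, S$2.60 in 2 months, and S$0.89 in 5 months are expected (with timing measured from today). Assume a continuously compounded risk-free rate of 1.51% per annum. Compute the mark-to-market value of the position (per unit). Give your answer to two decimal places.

PV(remaining coupons) I = 2.97·e^(−0.0151·1/12) + 2.60·e^(−0.0151·2/12) + 0.89·e^(−0.0151·5/12) = 6.4441
Current forward F = (S − I)·e^(rT) = (114.52 − 6.4441)·e^(0.0151·8/12) = 108.0759 × 1.010118 = 109.1694
Value (long) = (F − K)·e^(−rT) = (109.1694 − 105.84) × 0.989984 = 3.2961
Short position value = −(long value) = -S$3.30

-S$3.30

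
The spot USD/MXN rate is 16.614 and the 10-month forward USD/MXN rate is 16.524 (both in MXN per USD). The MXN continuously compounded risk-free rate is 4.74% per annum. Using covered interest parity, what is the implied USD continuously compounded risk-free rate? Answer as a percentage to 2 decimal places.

F = S·e^((r_MXN − r_USD)T) ⇒ r_USD = r_MXN − ln(F/S)/T
ln(16.524/16.614) = -0.005432; /(10/12) = -0.006518
r_USD = 0.0474 + 0.006518 = 0.053918
r_USD = 5.39%

5.39%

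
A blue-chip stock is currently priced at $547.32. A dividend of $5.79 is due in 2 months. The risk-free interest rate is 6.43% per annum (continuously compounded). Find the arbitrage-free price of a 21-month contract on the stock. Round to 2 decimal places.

$606.10

PV(dividends) I = 5.79·e^(−0.0643·2/12)
I = 5.7283
F = (S − I)·e^(rT) = (547.32 − 5.7283) · e^(0.0643·21/12)
= 541.5917 · e^0.112525 = 541.5917 × 1.119100 = $606.10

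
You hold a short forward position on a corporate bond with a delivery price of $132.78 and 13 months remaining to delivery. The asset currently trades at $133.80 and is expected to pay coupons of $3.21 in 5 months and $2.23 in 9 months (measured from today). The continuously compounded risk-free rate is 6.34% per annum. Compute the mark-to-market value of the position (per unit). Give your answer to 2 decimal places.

-$4.58

PV(remaining coupons) I = 3.21·e^(−0.0634·5/12) + 2.23·e^(−0.0634·9/12) = 5.2528
Current forward F = (S − I)·e^(rT) = (133.80 − 5.2528)·e^(0.0634·13/12) = 128.5472 × 1.071097 = 137.6865
Value (long) = (F − K)·e^(−rT) = (137.6865 − 132.78) × 0.933622 = 4.5808
Short position value = −(long value) = -$4.58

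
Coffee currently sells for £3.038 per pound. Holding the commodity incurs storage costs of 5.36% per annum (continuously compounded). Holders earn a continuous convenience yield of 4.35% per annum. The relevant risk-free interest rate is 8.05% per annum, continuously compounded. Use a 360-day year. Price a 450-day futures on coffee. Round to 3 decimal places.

£3.402 per pound

Net carry = r + u − y = 0.0805 + 0.0536 − 0.0435 = 0.0906
F = S·e^((r+u−y)T) = 3.038 · e^(0.0906 × 450/360) = 3.038 · e^0.113250
= 3.038 × 1.119912 = £3.402 per pound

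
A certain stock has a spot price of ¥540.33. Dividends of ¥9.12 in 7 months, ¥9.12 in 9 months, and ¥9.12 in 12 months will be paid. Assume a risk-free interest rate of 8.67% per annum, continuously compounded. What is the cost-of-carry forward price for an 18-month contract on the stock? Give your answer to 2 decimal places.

¥586.24

PV(dividends) I = 9.12·e^(−0.0867·7/12) + 9.12·e^(−0.0867·9/12) + 9.12·e^(−0.0867·12/12)
I = 8.6702 + 8.5458 + 8.3626 = 25.5786
F = (S − I)·e^(rT) = (540.33 − 25.5786) · e^(0.0867·18/12)
= 514.7514 · e^0.130050 = 514.7514 × 1.138885 = ¥586.24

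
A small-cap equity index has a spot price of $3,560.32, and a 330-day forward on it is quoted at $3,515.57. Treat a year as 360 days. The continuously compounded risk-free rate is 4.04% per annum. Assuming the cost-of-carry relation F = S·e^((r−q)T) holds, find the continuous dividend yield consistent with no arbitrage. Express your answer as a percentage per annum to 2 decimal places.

From F = S·e^((r−q)T): (r − q) = ln(F/S)/T
ln(3515.57/3560.32) = ln(0.987431) = -0.012649
(r − q) = -0.012649 / (330/360) = -0.013799
q = r − ln(F/S)/T = 0.0404 + 0.013799 = 0.054199
q = 5.42%

5.42%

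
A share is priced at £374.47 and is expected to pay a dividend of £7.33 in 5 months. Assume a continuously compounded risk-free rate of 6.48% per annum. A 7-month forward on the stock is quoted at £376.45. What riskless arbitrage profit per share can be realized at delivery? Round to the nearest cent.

PV(dividends) I = 7.33·e^(−0.0648·5/12) = 7.1347
Fair forward F* = (S − I)·e^(rT) = (374.47 − 7.1347)·e^0.037800 = 367.3353 × 1.038524 = 381.4865
Market £376.45 < fair 381.4865: forward underpriced → reverse cash-and-carry (short the stock, invest proceeds at r, pay the dividends, go long the forward).
Profit at T = |F_mkt − F*| = |376.45 − 381.4865| = £5.04 per share

£5.04 per share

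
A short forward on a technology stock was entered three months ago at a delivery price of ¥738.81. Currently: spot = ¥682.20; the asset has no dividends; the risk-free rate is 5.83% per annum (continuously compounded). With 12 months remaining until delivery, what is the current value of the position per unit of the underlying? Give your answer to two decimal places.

¥14.77

Current fair forward for the remaining 12 months: F = S·e^(r·T), r = 0.0583
F = 682.20 · e^(0.0583 × 12/12) = 682.20 × 1.060033 = 723.1545
Value of long forward = (F − K)·e^(−rT) = (723.1545 − 738.81) · e^(−0.0583·12/12)
= -15.6555 × 0.943367 = -14.77
Short position value = −(long value) = ¥14.77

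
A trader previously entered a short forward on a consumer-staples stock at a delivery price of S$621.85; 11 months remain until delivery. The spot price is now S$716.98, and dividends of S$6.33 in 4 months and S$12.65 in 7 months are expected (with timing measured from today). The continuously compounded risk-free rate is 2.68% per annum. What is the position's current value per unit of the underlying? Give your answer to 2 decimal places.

PV(remaining dividends) I = 6.33·e^(−0.0268·4/12) + 12.65·e^(−0.0268·7/12) = 18.7275
Current forward F = (S − I)·e^(rT) = (716.98 − 18.7275)·e^(0.0268·11/12) = 698.2525 × 1.024871 = 715.6187
Value (long) = (F − K)·e^(−rT) = (715.6187 − 621.85) × 0.975733 = 91.4932
Short position value = −(long value) = -S$91.49

-S$91.49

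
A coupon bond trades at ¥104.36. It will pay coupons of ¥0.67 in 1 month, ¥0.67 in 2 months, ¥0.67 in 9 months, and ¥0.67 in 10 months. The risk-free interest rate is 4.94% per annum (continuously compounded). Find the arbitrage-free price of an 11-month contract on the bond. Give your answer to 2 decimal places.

PV(coupons) I = 0.67·e^(−0.0494·1/12) + 0.67·e^(−0.0494·2/12) + 0.67·e^(−0.0494·9/12) + 0.67·e^(−0.0494·10/12)
I = 0.6672 + 0.6645 + 0.6456 + 0.6430 = 2.6203
F = (S − I)·e^(rT) = (104.36 − 2.6203) · e^(0.0494·11/12)
= 101.7397 · e^0.045283 = 101.7397 × 1.046324 = ¥106.45

¥106.45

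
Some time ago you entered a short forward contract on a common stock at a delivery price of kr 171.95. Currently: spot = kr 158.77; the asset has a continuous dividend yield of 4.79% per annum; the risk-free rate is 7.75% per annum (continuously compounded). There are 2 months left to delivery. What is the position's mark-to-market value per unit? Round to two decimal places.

kr 12.24

Current fair forward for the remaining 2 months: F = S·e^((r − q)·T), (r − q) = 0.0775 − 0.0479 = 0.0296
F = 158.77 · e^(0.0296 × 2/12) = 158.77 × 1.004946 = 159.5553
Value of long forward = (F − K)·e^(−rT) = (159.5553 − 171.95) · e^(−0.0775·2/12)
= -12.3947 × 0.987166 = -12.24
Short position value = −(long value) = kr 12.24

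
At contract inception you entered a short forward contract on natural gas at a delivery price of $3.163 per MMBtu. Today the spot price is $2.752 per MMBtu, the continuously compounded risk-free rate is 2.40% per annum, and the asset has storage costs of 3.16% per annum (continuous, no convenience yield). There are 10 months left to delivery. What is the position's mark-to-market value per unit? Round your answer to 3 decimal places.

$0.275 per MMBtu

Current fair forward for the remaining 10 months: F = S·e^((r + u)·T), (r + u) = 0.0240 + 0.0316 = 0.0556
F = 2.752 · e^(0.0556 × 10/12) = 2.752 × 1.047423 = 2.8825
Value of long forward = (F − K)·e^(−rT) = (2.8825 − 3.163) · e^(−0.0240·10/12)
= -0.2805 × 0.980199 = -0.275
Short position value = −(long value) = $0.275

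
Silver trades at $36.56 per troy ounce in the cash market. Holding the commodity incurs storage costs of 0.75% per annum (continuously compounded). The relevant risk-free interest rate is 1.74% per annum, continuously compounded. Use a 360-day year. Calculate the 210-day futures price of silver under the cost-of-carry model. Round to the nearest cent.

$37.09 per troy ounce

Net carry = r + u − y = 0.0174 + 0.0075 − 0.0000 = 0.0249
F = S·e^((r+u−y)T) = 36.56 · e^(0.0249 × 210/360) = 36.56 · e^0.014525
= 36.56 × 1.014631 = $37.09 per troy ounce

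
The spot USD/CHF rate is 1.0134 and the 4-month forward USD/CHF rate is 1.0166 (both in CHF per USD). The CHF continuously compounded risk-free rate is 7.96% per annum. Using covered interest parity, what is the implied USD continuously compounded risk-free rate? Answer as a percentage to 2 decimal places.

F = S·e^((r_CHF − r_USD)T) ⇒ r_USD = r_CHF − ln(F/S)/T
ln(1.0166/1.0134) = 0.003153; /(4/12) = 0.009459
r_USD = 0.0796 − 0.009459 = 0.070141
r_USD = 7.01%

7.01%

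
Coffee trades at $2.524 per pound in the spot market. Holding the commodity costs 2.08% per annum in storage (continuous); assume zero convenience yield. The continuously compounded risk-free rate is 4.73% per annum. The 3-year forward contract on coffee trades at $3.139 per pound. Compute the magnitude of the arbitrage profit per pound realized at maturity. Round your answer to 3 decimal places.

$0.043 per pound

Fair forward: F* = S·e^(carry·T), with carry = (r + u) = 0.0473 + 0.0208 = 0.0681
F* = 2.524 · e^(0.0681 × 3) = 2.524 · e^0.204300 = 2.524 × 1.226666 = $3.0961
Market $3.139 > fair $3.0961: forward overpriced → cash-and-carry (buy spot, short the forward).
At maturity, profit = |F_mkt − F*| = |3.139 − 3.0961| = $0.043 per pound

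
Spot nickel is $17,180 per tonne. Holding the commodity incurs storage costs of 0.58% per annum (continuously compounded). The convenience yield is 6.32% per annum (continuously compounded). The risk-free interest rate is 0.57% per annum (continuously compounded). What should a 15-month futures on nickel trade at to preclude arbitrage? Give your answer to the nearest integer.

$16,105 per tonne

Net carry = r + u − y = 0.0057 + 0.0058 − 0.0632 = -0.0517
F = S·e^((r+u−y)T) = 17180 · e^(-0.0517 × 15/12) = 17180 · e^-0.064625
= 17180 × 0.937419 = $16,105 per tonne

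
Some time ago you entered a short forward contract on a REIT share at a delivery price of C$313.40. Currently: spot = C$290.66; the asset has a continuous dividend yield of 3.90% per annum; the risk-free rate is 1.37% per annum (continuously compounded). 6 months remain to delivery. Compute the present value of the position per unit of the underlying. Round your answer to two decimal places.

Current fair forward for the remaining 6 months: F = S·e^((r − q)·T), (r − q) = 0.0137 − 0.0390 = -0.0253
F = 290.66 · e^(-0.0253 × 6/12) = 290.66 × 0.987430 = 287.0064
Value of long forward = (F − K)·e^(−rT) = (287.0064 − 313.40) · e^(−0.0137·6/12)
= -26.3936 × 0.993173 = -26.21
Short position value = −(long value) = C$26.21

C$26.21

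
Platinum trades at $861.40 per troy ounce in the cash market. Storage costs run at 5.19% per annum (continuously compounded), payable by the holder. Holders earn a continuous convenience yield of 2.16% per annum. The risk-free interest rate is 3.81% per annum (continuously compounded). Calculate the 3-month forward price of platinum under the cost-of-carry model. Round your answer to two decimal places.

$876.26 per troy ounce

Net carry = r + u − y = 0.0381 + 0.0519 − 0.0216 = 0.0684
F = S·e^((r+u−y)T) = 861.40 · e^(0.0684 × 3/12) = 861.40 · e^0.017100
= 861.40 × 1.017247 = $876.26 per troy ounce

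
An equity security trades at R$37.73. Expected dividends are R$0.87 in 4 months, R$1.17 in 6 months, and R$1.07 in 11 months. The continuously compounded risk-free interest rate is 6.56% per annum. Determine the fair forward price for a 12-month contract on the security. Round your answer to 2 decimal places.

PV(dividends) I = 0.87·e^(−0.0656·4/12) + 1.17·e^(−0.0656·6/12) + 1.07·e^(−0.0656·11/12)
I = 0.8512 + 1.1322 + 1.0076 = 2.9910
F = (S − I)·e^(rT) = (37.73 − 2.9910) · e^(0.0656·12/12)
= 34.7390 · e^0.065600 = 34.7390 × 1.067800 = R$37.09

R$37.09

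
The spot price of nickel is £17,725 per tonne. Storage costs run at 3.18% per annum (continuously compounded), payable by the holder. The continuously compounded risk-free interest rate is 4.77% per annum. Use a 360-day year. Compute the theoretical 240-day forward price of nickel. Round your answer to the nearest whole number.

£18,690 per tonne

Net carry = r + u − y = 0.0477 + 0.0318 − 0.0000 = 0.0795
F = S·e^((r+u−y)T) = 17725 · e^(0.0795 × 240/360) = 17725 · e^0.053000
= 17725 × 1.054430 = £18,690 per tonne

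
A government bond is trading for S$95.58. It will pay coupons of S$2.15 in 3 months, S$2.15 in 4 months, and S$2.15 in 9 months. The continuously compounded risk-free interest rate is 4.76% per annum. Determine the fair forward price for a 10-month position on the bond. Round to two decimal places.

PV(coupons) I = 2.15·e^(−0.0476·3/12) + 2.15·e^(−0.0476·4/12) + 2.15·e^(−0.0476·9/12)
I = 2.1246 + 2.1162 + 2.0746 = 6.3154
F = (S − I)·e^(rT) = (95.58 − 6.3154) · e^(0.0476·10/12)
= 89.2646 · e^0.039667 = 89.2646 × 1.040464 = S$92.88

S$92.88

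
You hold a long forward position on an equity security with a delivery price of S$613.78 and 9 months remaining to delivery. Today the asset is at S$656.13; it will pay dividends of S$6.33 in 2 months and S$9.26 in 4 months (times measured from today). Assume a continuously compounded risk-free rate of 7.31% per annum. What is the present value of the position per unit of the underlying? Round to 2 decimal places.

PV(remaining dividends) I = 6.33·e^(−0.0731·2/12) + 9.26·e^(−0.0731·4/12) = 15.2904
Current forward F = (S − I)·e^(rT) = (656.13 − 15.2904)·e^(0.0731·9/12) = 640.8396 × 1.056356 = 676.9548
Value (long) = (F − K)·e^(−rT) = (676.9548 − 613.78) × 0.946651 = 59.8045
Value = S$59.80

S$59.80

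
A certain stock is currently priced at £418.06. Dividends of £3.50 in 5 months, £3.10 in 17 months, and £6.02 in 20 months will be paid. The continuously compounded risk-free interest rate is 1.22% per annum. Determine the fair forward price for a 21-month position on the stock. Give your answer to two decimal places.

£414.39

PV(dividends) I = 3.50·e^(−0.0122·5/12) + 3.10·e^(−0.0122·17/12) + 6.02·e^(−0.0122·20/12)
I = 3.4823 + 3.0469 + 5.8988 = 12.4280
F = (S − I)·e^(rT) = (418.06 − 12.4280) · e^(0.0122·21/12)
= 405.6320 · e^0.021350 = 405.6320 × 1.021580 = £414.39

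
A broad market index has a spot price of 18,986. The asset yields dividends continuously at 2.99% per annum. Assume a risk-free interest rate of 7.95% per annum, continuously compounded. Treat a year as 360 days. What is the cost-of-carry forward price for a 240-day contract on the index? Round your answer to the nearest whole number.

F = S·e^((r − q)T) = 18986 · e^((0.0795 − 0.0299) × 240/360)
= 18986 · e^0.033067 = 18986 × 1.033620
F = 19,624

19,624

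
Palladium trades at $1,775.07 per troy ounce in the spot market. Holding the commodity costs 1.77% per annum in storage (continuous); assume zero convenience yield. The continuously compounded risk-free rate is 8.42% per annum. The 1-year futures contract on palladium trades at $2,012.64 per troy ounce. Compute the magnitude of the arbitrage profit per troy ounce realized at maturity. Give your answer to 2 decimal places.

Fair futures: F* = S·e^(carry·T), with carry = (r + u) = 0.0842 + 0.0177 = 0.1019
F* = 1775.07 · e^(0.1019 × 1) = 1775.07 · e^0.10190000 = 1775.07 × 1.10727274 = $1965.4866
Market $2012.64 > fair $1965.4866: forward overpriced → cash-and-carry (buy spot, short the forward).
At maturity, profit = |F_mkt − F*| = |2012.64 − 1965.4866| = $47.15 per troy ounce

$47.15 per troy ounce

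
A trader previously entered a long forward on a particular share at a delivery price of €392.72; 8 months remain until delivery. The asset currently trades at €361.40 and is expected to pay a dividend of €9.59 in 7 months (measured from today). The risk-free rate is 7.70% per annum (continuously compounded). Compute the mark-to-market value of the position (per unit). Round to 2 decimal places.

-€20.84

PV(remaining dividends) I = 9.59·e^(−0.0770·7/12) = 9.1688
Current forward F = (S − I)·e^(rT) = (361.40 − 9.1688)·e^(0.0770·8/12) = 352.2312 × 1.052674 = 370.7846
Value (long) = (F − K)·e^(−rT) = (370.7846 − 392.72) × 0.949962 = -20.8378
Value = -€20.84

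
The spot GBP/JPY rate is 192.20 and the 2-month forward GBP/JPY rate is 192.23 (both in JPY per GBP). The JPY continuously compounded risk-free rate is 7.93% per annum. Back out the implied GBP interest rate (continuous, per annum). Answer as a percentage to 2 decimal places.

F = S·e^((r_JPY − r_GBP)T) ⇒ r_GBP = r_JPY − ln(F/S)/T
ln(192.23/192.20) = 0.000156; /(2/12) = 0.000936
r_GBP = 0.0793 − 0.000936 = 0.078364
r_GBP = 7.84%

7.84%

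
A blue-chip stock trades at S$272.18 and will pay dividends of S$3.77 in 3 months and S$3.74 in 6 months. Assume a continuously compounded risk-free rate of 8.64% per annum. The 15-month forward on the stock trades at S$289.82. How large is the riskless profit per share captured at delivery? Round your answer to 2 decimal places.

PV(dividends) I = 3.77·e^(−0.0864·3/12) + 3.74·e^(−0.0864·6/12) = 7.2713
Fair forward F* = (S − I)·e^(rT) = (272.18 − 7.2713)·e^0.108000 = 264.9087 × 1.114048 = 295.1210
Market S$289.82 < fair 295.1210: forward underpriced → reverse cash-and-carry (short the stock, invest proceeds at r, pay the dividends, go long the forward).
Profit at T = |F_mkt − F*| = |289.82 − 295.1210| = S$5.30 per share

S$5.30 per share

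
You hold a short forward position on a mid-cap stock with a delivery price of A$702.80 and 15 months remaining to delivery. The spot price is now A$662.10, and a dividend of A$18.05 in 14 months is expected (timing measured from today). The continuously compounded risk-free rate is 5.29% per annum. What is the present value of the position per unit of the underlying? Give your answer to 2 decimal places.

A$12.70

PV(remaining dividends) I = 18.05·e^(−0.0529·14/12) = 16.9697
Current forward F = (S − I)·e^(rT) = (662.10 − 16.9697)·e^(0.0529·15/12) = 645.1303 × 1.068360 = 689.2314
Value (long) = (F − K)·e^(−rT) = (689.2314 − 702.80) × 0.936014 = -12.7004
Short position value = −(long value) = A$12.70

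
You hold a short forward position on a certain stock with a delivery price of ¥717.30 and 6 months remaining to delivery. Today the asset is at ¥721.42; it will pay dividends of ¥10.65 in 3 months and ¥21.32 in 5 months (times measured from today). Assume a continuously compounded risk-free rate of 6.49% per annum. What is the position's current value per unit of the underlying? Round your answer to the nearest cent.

PV(remaining dividends) I = 10.65·e^(−0.0649·3/12) + 21.32·e^(−0.0649·5/12) = 31.2298
Current forward F = (S − I)·e^(rT) = (721.42 − 31.2298)·e^(0.0649·6/12) = 690.1902 × 1.032982 = 712.9541
Value (long) = (F − K)·e^(−rT) = (712.9541 − 717.30) × 0.968071 = -4.2071
Short position value = −(long value) = ¥4.21

¥4.21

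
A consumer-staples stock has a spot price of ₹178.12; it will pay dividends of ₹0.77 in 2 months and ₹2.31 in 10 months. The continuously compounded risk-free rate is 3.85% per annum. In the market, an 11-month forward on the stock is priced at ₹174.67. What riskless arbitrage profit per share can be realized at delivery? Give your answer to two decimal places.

PV(dividends) I = 0.77·e^(−0.0385·2/12) + 2.31·e^(−0.0385·10/12) = 3.0021
Fair forward F* = (S − I)·e^(rT) = (178.12 − 3.0021)·e^0.035292 = 175.1179 × 1.035922 = 181.4085
Market ₹174.67 < fair 181.4085: forward underpriced → reverse cash-and-carry (short the stock, invest proceeds at r, pay the dividends, go long the forward).
Profit at T = |F_mkt − F*| = |174.67 − 181.4085| = ₹6.74 per share

₹6.74 per share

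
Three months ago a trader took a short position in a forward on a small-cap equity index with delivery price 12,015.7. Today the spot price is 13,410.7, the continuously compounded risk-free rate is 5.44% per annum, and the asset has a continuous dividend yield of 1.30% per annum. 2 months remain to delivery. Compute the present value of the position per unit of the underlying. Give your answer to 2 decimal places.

Current fair forward for the remaining 2 months: F = S·e^((r − q)·T), (r − q) = 0.0544 − 0.0130 = 0.0414
F = 13410.7 · e^(0.0414 × 2/12) = 13410.7 × 1.00692386 = 13503.5538
Value of long forward = (F − K)·e^(−rT) = (13503.5538 − 12015.7) · e^(−0.0544·2/12)
= 1487.8538 × 0.99097431 = 1474.42
Short position value = −(long value) = -1474.42

-1474.42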